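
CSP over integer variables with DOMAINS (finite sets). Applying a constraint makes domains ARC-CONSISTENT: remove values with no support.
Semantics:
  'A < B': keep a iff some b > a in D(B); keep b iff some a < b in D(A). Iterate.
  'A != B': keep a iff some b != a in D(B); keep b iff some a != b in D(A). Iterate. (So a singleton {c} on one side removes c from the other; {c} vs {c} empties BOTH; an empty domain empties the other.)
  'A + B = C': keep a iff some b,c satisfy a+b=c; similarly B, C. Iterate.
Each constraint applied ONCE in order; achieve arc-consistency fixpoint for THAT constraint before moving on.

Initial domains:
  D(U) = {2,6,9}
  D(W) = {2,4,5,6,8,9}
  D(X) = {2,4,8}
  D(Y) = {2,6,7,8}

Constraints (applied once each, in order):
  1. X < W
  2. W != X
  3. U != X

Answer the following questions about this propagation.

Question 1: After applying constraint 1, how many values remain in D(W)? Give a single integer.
Constraint 1 (X < W) on D(X)={2,4,8} D(W)={2,4,5,6,8,9}: W {2,4,5,6,8,9}->{4,5,6,8,9}
So after constraint 1: D(W)={4,5,6,8,9}, size = 5

Answer: 5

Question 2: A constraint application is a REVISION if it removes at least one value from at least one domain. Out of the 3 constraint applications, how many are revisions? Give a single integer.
Constraint 1 (X < W) on D(X)={2,4,8} D(W)={2,4,5,6,8,9}: W {2,4,5,6,8,9}->{4,5,6,8,9} => REVISION
Constraint 2 (W != X) on D(W)={4,5,6,8,9} D(X)={2,4,8}: no change => not a revision
Constraint 3 (U != X) on D(U)={2,6,9} D(X)={2,4,8}: no change => not a revision
Total revisions = 1

Answer: 1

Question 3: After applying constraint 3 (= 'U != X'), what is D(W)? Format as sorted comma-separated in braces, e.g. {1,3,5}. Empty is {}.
Constraint 1 (X < W) on D(X)={2,4,8} D(W)={2,4,5,6,8,9}: W {2,4,5,6,8,9}->{4,5,6,8,9}
Constraint 2 (W != X) on D(W)={4,5,6,8,9} D(X)={2,4,8}: no change
Constraint 3 (U != X) on D(U)={2,6,9} D(X)={2,4,8}: no change
So after constraint 3: D(W) = {4,5,6,8,9}

Answer: {4,5,6,8,9}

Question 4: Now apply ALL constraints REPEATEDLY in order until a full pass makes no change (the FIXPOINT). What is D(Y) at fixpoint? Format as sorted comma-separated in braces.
pass 0 (initial): D(Y)={2,6,7,8}
pass 1: W {2,4,5,6,8,9}->{4,5,6,8,9}
pass 2: no change
Fixpoint after 2 passes: D(Y) = {2,6,7,8}

Answer: {2,6,7,8}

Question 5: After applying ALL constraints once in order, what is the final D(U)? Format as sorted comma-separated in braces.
Answer: {2,6,9}

Derivation:
Constraint 1 (X < W) on D(X)={2,4,8} D(W)={2,4,5,6,8,9}: W {2,4,5,6,8,9}->{4,5,6,8,9}
Constraint 2 (W != X) on D(W)={4,5,6,8,9} D(X)={2,4,8}: no change
Constraint 3 (U != X) on D(U)={2,6,9} D(X)={2,4,8}: no change
So after all 3 constraints: D(U) = {2,6,9}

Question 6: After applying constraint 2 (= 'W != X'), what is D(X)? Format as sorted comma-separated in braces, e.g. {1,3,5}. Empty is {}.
Answer: {2,4,8}

Derivation:
Constraint 1 (X < W) on D(X)={2,4,8} D(W)={2,4,5,6,8,9}: W {2,4,5,6,8,9}->{4,5,6,8,9}
Constraint 2 (W != X) on D(W)={4,5,6,8,9} D(X)={2,4,8}: no change
So after constraint 2: D(X) = {2,4,8}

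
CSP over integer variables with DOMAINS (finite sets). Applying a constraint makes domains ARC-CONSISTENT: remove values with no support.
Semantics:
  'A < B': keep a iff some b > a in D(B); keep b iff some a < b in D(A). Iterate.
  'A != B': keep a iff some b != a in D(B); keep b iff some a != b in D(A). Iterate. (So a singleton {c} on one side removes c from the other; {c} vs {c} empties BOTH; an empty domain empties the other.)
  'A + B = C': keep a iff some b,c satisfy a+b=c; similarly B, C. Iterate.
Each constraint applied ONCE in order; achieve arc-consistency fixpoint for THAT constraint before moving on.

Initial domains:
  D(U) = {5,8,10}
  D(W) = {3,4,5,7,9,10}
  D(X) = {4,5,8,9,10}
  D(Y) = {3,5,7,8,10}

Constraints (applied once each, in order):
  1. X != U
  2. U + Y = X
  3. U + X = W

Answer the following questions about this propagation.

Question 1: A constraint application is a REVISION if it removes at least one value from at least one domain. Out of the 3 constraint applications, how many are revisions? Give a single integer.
Answer: 2

Derivation:
Constraint 1 (X != U) on D(X)={4,5,8,9,10} D(U)={5,8,10}: no change => not a revision
Constraint 2 (U + Y = X) on D(U)={5,8,10} D(Y)={3,5,7,8,10} D(X)={4,5,8,9,10}: U {5,8,10}->{5}; Y {3,5,7,8,10}->{3,5}; X {4,5,8,9,10}->{8,10} => REVISION
Constraint 3 (U + X = W) on D(U)={5} D(X)={8,10} D(W)={3,4,5,7,9,10}: U {5}->{}; X {8,10}->{}; W {3,4,5,7,9,10}->{} => REVISION
Total revisions = 2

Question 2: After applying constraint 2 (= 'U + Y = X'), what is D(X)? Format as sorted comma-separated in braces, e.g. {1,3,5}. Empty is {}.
Answer: {8,10}

Derivation:
Constraint 1 (X != U) on D(X)={4,5,8,9,10} D(U)={5,8,10}: no change
Constraint 2 (U + Y = X) on D(U)={5,8,10} D(Y)={3,5,7,8,10} D(X)={4,5,8,9,10}: U {5,8,10}->{5}; Y {3,5,7,8,10}->{3,5}; X {4,5,8,9,10}->{8,10}
So after constraint 2: D(X) = {8,10}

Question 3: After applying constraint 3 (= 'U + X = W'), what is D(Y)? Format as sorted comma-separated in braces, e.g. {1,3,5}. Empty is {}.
Answer: {3,5}

Derivation:
Constraint 1 (X != U) on D(X)={4,5,8,9,10} D(U)={5,8,10}: no change
Constraint 2 (U + Y = X) on D(U)={5,8,10} D(Y)={3,5,7,8,10} D(X)={4,5,8,9,10}: U {5,8,10}->{5}; Y {3,5,7,8,10}->{3,5}; X {4,5,8,9,10}->{8,10}
Constraint 3 (U + X = W) on D(U)={5} D(X)={8,10} D(W)={3,4,5,7,9,10}: U {5}->{}; X {8,10}->{}; W {3,4,5,7,9,10}->{}
So after constraint 3: D(Y) = {3,5}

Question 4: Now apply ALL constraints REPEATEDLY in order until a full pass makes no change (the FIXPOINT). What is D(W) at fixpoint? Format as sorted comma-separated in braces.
pass 0 (initial): D(W)={3,4,5,7,9,10}
pass 1: U {5,8,10}->{}; W {3,4,5,7,9,10}->{}; X {4,5,8,9,10}->{}; Y {3,5,7,8,10}->{3,5}
pass 2: Y {3,5}->{}
pass 3: no change
Fixpoint after 3 passes: D(W) = {}

Answer: {}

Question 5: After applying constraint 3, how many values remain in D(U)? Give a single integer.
Constraint 1 (X != U) on D(X)={4,5,8,9,10} D(U)={5,8,10}: no change
Constraint 2 (U + Y = X) on D(U)={5,8,10} D(Y)={3,5,7,8,10} D(X)={4,5,8,9,10}: U {5,8,10}->{5}; Y {3,5,7,8,10}->{3,5}; X {4,5,8,9,10}->{8,10}
Constraint 3 (U + X = W) on D(U)={5} D(X)={8,10} D(W)={3,4,5,7,9,10}: U {5}->{}; X {8,10}->{}; W {3,4,5,7,9,10}->{}
So after constraint 3: D(U)={}, size = 0

Answer: 0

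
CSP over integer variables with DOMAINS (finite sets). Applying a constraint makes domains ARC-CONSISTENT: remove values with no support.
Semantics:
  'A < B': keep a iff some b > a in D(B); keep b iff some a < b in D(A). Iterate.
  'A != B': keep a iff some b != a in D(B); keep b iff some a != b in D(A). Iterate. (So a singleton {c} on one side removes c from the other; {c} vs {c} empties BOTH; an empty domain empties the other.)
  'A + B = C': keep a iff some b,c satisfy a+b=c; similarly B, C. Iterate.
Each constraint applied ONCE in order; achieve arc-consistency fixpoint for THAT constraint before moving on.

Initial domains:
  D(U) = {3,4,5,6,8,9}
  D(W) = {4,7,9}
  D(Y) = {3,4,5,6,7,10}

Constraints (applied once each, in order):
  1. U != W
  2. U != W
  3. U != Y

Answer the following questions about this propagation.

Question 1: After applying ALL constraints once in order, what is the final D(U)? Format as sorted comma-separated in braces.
Constraint 1 (U != W) on D(U)={3,4,5,6,8,9} D(W)={4,7,9}: no change
Constraint 2 (U != W) on D(U)={3,4,5,6,8,9} D(W)={4,7,9}: no change
Constraint 3 (U != Y) on D(U)={3,4,5,6,8,9} D(Y)={3,4,5,6,7,10}: no change
So after all 3 constraints: D(U) = {3,4,5,6,8,9}

Answer: {3,4,5,6,8,9}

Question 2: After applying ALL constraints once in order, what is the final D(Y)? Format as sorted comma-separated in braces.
Constraint 1 (U != W) on D(U)={3,4,5,6,8,9} D(W)={4,7,9}: no change
Constraint 2 (U != W) on D(U)={3,4,5,6,8,9} D(W)={4,7,9}: no change
Constraint 3 (U != Y) on D(U)={3,4,5,6,8,9} D(Y)={3,4,5,6,7,10}: no change
So after all 3 constraints: D(Y) = {3,4,5,6,7,10}

Answer: {3,4,5,6,7,10}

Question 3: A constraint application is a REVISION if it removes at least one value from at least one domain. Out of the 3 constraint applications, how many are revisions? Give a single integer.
Constraint 1 (U != W) on D(U)={3,4,5,6,8,9} D(W)={4,7,9}: no change => not a revision
Constraint 2 (U != W) on D(U)={3,4,5,6,8,9} D(W)={4,7,9}: no change => not a revision
Constraint 3 (U != Y) on D(U)={3,4,5,6,8,9} D(Y)={3,4,5,6,7,10}: no change => not a revision
Total revisions = 0

Answer: 0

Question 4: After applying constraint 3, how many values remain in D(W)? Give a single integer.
Answer: 3

Derivation:
Constraint 1 (U != W) on D(U)={3,4,5,6,8,9} D(W)={4,7,9}: no change
Constraint 2 (U != W) on D(U)={3,4,5,6,8,9} D(W)={4,7,9}: no change
Constraint 3 (U != Y) on D(U)={3,4,5,6,8,9} D(Y)={3,4,5,6,7,10}: no change
So after constraint 3: D(W)={4,7,9}, size = 3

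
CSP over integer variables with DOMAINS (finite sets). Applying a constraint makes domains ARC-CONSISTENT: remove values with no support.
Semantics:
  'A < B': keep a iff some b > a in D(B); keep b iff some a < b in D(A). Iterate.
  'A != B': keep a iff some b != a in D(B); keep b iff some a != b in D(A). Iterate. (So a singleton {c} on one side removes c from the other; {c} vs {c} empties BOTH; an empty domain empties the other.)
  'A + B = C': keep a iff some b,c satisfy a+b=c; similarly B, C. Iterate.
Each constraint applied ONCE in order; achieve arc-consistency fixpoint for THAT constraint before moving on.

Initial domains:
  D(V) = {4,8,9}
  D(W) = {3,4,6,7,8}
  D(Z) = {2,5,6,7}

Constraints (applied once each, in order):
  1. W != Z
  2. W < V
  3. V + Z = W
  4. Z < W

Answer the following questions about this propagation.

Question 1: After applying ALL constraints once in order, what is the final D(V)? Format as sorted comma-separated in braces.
Answer: {4}

Derivation:
Constraint 1 (W != Z) on D(W)={3,4,6,7,8} D(Z)={2,5,6,7}: no change
Constraint 2 (W < V) on D(W)={3,4,6,7,8} D(V)={4,8,9}: no change
Constraint 3 (V + Z = W) on D(V)={4,8,9} D(Z)={2,5,6,7} D(W)={3,4,6,7,8}: V {4,8,9}->{4}; Z {2,5,6,7}->{2}; W {3,4,6,7,8}->{6}
Constraint 4 (Z < W) on D(Z)={2} D(W)={6}: no change
So after all 4 constraints: D(V) = {4}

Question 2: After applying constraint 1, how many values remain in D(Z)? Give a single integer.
Constraint 1 (W != Z) on D(W)={3,4,6,7,8} D(Z)={2,5,6,7}: no change
So after constraint 1: D(Z)={2,5,6,7}, size = 4

Answer: 4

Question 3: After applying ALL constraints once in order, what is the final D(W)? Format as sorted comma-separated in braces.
Constraint 1 (W != Z) on D(W)={3,4,6,7,8} D(Z)={2,5,6,7}: no change
Constraint 2 (W < V) on D(W)={3,4,6,7,8} D(V)={4,8,9}: no change
Constraint 3 (V + Z = W) on D(V)={4,8,9} D(Z)={2,5,6,7} D(W)={3,4,6,7,8}: V {4,8,9}->{4}; Z {2,5,6,7}->{2}; W {3,4,6,7,8}->{6}
Constraint 4 (Z < W) on D(Z)={2} D(W)={6}: no change
So after all 4 constraints: D(W) = {6}

Answer: {6}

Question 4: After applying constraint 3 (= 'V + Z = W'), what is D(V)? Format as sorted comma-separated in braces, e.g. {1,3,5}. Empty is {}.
Constraint 1 (W != Z) on D(W)={3,4,6,7,8} D(Z)={2,5,6,7}: no change
Constraint 2 (W < V) on D(W)={3,4,6,7,8} D(V)={4,8,9}: no change
Constraint 3 (V + Z = W) on D(V)={4,8,9} D(Z)={2,5,6,7} D(W)={3,4,6,7,8}: V {4,8,9}->{4}; Z {2,5,6,7}->{2}; W {3,4,6,7,8}->{6}
So after constraint 3: D(V) = {4}

Answer: {4}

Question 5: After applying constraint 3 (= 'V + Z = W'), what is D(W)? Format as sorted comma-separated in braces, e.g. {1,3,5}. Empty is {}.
Constraint 1 (W != Z) on D(W)={3,4,6,7,8} D(Z)={2,5,6,7}: no change
Constraint 2 (W < V) on D(W)={3,4,6,7,8} D(V)={4,8,9}: no change
Constraint 3 (V + Z = W) on D(V)={4,8,9} D(Z)={2,5,6,7} D(W)={3,4,6,7,8}: V {4,8,9}->{4}; Z {2,5,6,7}->{2}; W {3,4,6,7,8}->{6}
So after constraint 3: D(W) = {6}

Answer: {6}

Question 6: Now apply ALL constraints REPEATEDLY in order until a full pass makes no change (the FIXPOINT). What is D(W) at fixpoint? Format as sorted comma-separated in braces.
pass 0 (initial): D(W)={3,4,6,7,8}
pass 1: V {4,8,9}->{4}; W {3,4,6,7,8}->{6}; Z {2,5,6,7}->{2}
pass 2: V {4}->{}; W {6}->{}; Z {2}->{}
pass 3: no change
Fixpoint after 3 passes: D(W) = {}

Answer: {}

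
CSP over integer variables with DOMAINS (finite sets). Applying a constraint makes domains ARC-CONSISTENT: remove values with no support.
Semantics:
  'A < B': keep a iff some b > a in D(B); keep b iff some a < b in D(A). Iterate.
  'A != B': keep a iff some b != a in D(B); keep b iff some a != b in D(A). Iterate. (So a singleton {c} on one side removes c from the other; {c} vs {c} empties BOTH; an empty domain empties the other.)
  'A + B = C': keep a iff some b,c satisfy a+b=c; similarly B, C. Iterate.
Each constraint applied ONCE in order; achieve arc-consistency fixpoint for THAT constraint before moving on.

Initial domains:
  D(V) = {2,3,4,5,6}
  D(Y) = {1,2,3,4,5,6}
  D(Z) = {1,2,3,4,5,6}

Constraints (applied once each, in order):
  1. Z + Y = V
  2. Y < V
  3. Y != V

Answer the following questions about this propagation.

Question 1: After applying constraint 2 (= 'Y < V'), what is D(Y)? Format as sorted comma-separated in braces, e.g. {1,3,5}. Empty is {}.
Answer: {1,2,3,4,5}

Derivation:
Constraint 1 (Z + Y = V) on D(Z)={1,2,3,4,5,6} D(Y)={1,2,3,4,5,6} D(V)={2,3,4,5,6}: Z {1,2,3,4,5,6}->{1,2,3,4,5}; Y {1,2,3,4,5,6}->{1,2,3,4,5}
Constraint 2 (Y < V) on D(Y)={1,2,3,4,5} D(V)={2,3,4,5,6}: no change
So after constraint 2: D(Y) = {1,2,3,4,5}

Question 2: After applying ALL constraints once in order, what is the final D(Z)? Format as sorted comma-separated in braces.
Constraint 1 (Z + Y = V) on D(Z)={1,2,3,4,5,6} D(Y)={1,2,3,4,5,6} D(V)={2,3,4,5,6}: Z {1,2,3,4,5,6}->{1,2,3,4,5}; Y {1,2,3,4,5,6}->{1,2,3,4,5}
Constraint 2 (Y < V) on D(Y)={1,2,3,4,5} D(V)={2,3,4,5,6}: no change
Constraint 3 (Y != V) on D(Y)={1,2,3,4,5} D(V)={2,3,4,5,6}: no change
So after all 3 constraints: D(Z) = {1,2,3,4,5}

Answer: {1,2,3,4,5}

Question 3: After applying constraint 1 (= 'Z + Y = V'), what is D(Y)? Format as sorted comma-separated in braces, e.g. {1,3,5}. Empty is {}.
Constraint 1 (Z + Y = V) on D(Z)={1,2,3,4,5,6} D(Y)={1,2,3,4,5,6} D(V)={2,3,4,5,6}: Z {1,2,3,4,5,6}->{1,2,3,4,5}; Y {1,2,3,4,5,6}->{1,2,3,4,5}
So after constraint 1: D(Y) = {1,2,3,4,5}

Answer: {1,2,3,4,5}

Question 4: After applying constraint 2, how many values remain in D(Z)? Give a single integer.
Constraint 1 (Z + Y = V) on D(Z)={1,2,3,4,5,6} D(Y)={1,2,3,4,5,6} D(V)={2,3,4,5,6}: Z {1,2,3,4,5,6}->{1,2,3,4,5}; Y {1,2,3,4,5,6}->{1,2,3,4,5}
Constraint 2 (Y < V) on D(Y)={1,2,3,4,5} D(V)={2,3,4,5,6}: no change
So after constraint 2: D(Z)={1,2,3,4,5}, size = 5

Answer: 5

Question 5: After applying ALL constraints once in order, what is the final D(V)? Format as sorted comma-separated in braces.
Constraint 1 (Z + Y = V) on D(Z)={1,2,3,4,5,6} D(Y)={1,2,3,4,5,6} D(V)={2,3,4,5,6}: Z {1,2,3,4,5,6}->{1,2,3,4,5}; Y {1,2,3,4,5,6}->{1,2,3,4,5}
Constraint 2 (Y < V) on D(Y)={1,2,3,4,5} D(V)={2,3,4,5,6}: no change
Constraint 3 (Y != V) on D(Y)={1,2,3,4,5} D(V)={2,3,4,5,6}: no change
So after all 3 constraints: D(V) = {2,3,4,5,6}

Answer: {2,3,4,5,6}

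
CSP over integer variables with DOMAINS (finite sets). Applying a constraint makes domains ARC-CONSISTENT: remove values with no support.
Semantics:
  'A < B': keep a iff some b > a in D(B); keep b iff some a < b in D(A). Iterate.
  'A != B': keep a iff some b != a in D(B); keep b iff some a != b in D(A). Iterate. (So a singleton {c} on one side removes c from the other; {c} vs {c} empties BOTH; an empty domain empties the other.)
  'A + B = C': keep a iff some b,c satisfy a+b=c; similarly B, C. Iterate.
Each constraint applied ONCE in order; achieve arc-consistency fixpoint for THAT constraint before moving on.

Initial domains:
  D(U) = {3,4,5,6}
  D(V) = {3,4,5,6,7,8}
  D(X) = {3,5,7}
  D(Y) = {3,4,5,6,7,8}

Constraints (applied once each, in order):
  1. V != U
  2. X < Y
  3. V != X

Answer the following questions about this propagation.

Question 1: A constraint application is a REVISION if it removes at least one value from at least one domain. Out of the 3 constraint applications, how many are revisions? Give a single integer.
Constraint 1 (V != U) on D(V)={3,4,5,6,7,8} D(U)={3,4,5,6}: no change => not a revision
Constraint 2 (X < Y) on D(X)={3,5,7} D(Y)={3,4,5,6,7,8}: Y {3,4,5,6,7,8}->{4,5,6,7,8} => REVISION
Constraint 3 (V != X) on D(V)={3,4,5,6,7,8} D(X)={3,5,7}: no change => not a revision
Total revisions = 1

Answer: 1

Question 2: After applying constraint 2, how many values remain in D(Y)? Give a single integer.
Answer: 5

Derivation:
Constraint 1 (V != U) on D(V)={3,4,5,6,7,8} D(U)={3,4,5,6}: no change
Constraint 2 (X < Y) on D(X)={3,5,7} D(Y)={3,4,5,6,7,8}: Y {3,4,5,6,7,8}->{4,5,6,7,8}
So after constraint 2: D(Y)={4,5,6,7,8}, size = 5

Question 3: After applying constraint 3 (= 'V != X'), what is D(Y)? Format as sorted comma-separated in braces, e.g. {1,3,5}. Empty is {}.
Constraint 1 (V != U) on D(V)={3,4,5,6,7,8} D(U)={3,4,5,6}: no change
Constraint 2 (X < Y) on D(X)={3,5,7} D(Y)={3,4,5,6,7,8}: Y {3,4,5,6,7,8}->{4,5,6,7,8}
Constraint 3 (V != X) on D(V)={3,4,5,6,7,8} D(X)={3,5,7}: no change
So after constraint 3: D(Y) = {4,5,6,7,8}

Answer: {4,5,6,7,8}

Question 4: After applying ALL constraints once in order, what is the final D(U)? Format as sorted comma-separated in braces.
Constraint 1 (V != U) on D(V)={3,4,5,6,7,8} D(U)={3,4,5,6}: no change
Constraint 2 (X < Y) on D(X)={3,5,7} D(Y)={3,4,5,6,7,8}: Y {3,4,5,6,7,8}->{4,5,6,7,8}
Constraint 3 (V != X) on D(V)={3,4,5,6,7,8} D(X)={3,5,7}: no change
So after all 3 constraints: D(U) = {3,4,5,6}

Answer: {3,4,5,6}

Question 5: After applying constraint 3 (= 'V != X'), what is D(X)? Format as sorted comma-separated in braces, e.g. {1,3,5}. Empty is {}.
Answer: {3,5,7}

Derivation:
Constraint 1 (V != U) on D(V)={3,4,5,6,7,8} D(U)={3,4,5,6}: no change
Constraint 2 (X < Y) on D(X)={3,5,7} D(Y)={3,4,5,6,7,8}: Y {3,4,5,6,7,8}->{4,5,6,7,8}
Constraint 3 (V != X) on D(V)={3,4,5,6,7,8} D(X)={3,5,7}: no change
So after constraint 3: D(X) = {3,5,7}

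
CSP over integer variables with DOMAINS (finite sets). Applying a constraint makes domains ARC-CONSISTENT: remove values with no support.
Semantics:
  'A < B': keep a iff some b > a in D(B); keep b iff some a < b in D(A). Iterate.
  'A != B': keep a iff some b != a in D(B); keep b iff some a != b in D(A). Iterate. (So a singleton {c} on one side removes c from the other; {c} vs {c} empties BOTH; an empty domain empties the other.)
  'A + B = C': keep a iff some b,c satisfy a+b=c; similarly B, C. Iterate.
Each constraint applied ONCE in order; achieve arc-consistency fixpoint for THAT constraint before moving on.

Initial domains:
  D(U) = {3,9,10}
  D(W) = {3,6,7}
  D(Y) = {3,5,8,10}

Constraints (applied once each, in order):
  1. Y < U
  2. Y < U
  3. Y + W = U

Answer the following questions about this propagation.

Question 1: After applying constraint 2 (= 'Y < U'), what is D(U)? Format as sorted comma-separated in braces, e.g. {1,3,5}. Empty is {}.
Answer: {9,10}

Derivation:
Constraint 1 (Y < U) on D(Y)={3,5,8,10} D(U)={3,9,10}: Y {3,5,8,10}->{3,5,8}; U {3,9,10}->{9,10}
Constraint 2 (Y < U) on D(Y)={3,5,8} D(U)={9,10}: no change
So after constraint 2: D(U) = {9,10}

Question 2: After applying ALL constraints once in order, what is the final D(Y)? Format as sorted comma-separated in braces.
Answer: {3}

Derivation:
Constraint 1 (Y < U) on D(Y)={3,5,8,10} D(U)={3,9,10}: Y {3,5,8,10}->{3,5,8}; U {3,9,10}->{9,10}
Constraint 2 (Y < U) on D(Y)={3,5,8} D(U)={9,10}: no change
Constraint 3 (Y + W = U) on D(Y)={3,5,8} D(W)={3,6,7} D(U)={9,10}: Y {3,5,8}->{3}; W {3,6,7}->{6,7}
So after all 3 constraints: D(Y) = {3}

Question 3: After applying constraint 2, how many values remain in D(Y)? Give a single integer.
Answer: 3

Derivation:
Constraint 1 (Y < U) on D(Y)={3,5,8,10} D(U)={3,9,10}: Y {3,5,8,10}->{3,5,8}; U {3,9,10}->{9,10}
Constraint 2 (Y < U) on D(Y)={3,5,8} D(U)={9,10}: no change
So after constraint 2: D(Y)={3,5,8}, size = 3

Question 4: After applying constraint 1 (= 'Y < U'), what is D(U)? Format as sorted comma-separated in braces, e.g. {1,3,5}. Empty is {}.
Answer: {9,10}

Derivation:
Constraint 1 (Y < U) on D(Y)={3,5,8,10} D(U)={3,9,10}: Y {3,5,8,10}->{3,5,8}; U {3,9,10}->{9,10}
So after constraint 1: D(U) = {9,10}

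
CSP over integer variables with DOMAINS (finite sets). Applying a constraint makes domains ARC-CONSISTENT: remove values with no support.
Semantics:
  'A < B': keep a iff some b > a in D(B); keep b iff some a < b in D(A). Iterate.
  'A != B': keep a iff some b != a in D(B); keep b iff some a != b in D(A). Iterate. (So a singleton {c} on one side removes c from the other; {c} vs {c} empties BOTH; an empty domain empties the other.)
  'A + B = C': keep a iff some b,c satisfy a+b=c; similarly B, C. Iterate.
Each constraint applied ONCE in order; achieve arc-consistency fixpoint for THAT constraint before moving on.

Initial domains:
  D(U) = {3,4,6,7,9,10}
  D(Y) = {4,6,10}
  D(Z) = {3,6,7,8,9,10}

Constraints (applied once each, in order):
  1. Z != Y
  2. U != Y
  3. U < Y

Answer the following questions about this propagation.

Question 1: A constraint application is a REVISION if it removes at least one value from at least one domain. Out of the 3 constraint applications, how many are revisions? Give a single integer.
Constraint 1 (Z != Y) on D(Z)={3,6,7,8,9,10} D(Y)={4,6,10}: no change => not a revision
Constraint 2 (U != Y) on D(U)={3,4,6,7,9,10} D(Y)={4,6,10}: no change => not a revision
Constraint 3 (U < Y) on D(U)={3,4,6,7,9,10} D(Y)={4,6,10}: U {3,4,6,7,9,10}->{3,4,6,7,9} => REVISION
Total revisions = 1

Answer: 1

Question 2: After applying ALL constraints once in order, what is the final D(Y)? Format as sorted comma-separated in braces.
Answer: {4,6,10}

Derivation:
Constraint 1 (Z != Y) on D(Z)={3,6,7,8,9,10} D(Y)={4,6,10}: no change
Constraint 2 (U != Y) on D(U)={3,4,6,7,9,10} D(Y)={4,6,10}: no change
Constraint 3 (U < Y) on D(U)={3,4,6,7,9,10} D(Y)={4,6,10}: U {3,4,6,7,9,10}->{3,4,6,7,9}
So after all 3 constraints: D(Y) = {4,6,10}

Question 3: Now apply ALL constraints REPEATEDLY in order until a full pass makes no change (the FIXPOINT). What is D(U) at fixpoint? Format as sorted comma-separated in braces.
pass 0 (initial): D(U)={3,4,6,7,9,10}
pass 1: U {3,4,6,7,9,10}->{3,4,6,7,9}
pass 2: no change
Fixpoint after 2 passes: D(U) = {3,4,6,7,9}

Answer: {3,4,6,7,9}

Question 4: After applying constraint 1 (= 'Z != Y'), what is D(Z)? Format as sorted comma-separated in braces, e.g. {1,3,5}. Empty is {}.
Constraint 1 (Z != Y) on D(Z)={3,6,7,8,9,10} D(Y)={4,6,10}: no change
So after constraint 1: D(Z) = {3,6,7,8,9,10}

Answer: {3,6,7,8,9,10}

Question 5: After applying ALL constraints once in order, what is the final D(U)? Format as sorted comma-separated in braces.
Constraint 1 (Z != Y) on D(Z)={3,6,7,8,9,10} D(Y)={4,6,10}: no change
Constraint 2 (U != Y) on D(U)={3,4,6,7,9,10} D(Y)={4,6,10}: no change
Constraint 3 (U < Y) on D(U)={3,4,6,7,9,10} D(Y)={4,6,10}: U {3,4,6,7,9,10}->{3,4,6,7,9}
So after all 3 constraints: D(U) = {3,4,6,7,9}

Answer: {3,4,6,7,9}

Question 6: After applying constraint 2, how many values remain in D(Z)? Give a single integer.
Answer: 6

Derivation:
Constraint 1 (Z != Y) on D(Z)={3,6,7,8,9,10} D(Y)={4,6,10}: no change
Constraint 2 (U != Y) on D(U)={3,4,6,7,9,10} D(Y)={4,6,10}: no change
So after constraint 2: D(Z)={3,6,7,8,9,10}, size = 6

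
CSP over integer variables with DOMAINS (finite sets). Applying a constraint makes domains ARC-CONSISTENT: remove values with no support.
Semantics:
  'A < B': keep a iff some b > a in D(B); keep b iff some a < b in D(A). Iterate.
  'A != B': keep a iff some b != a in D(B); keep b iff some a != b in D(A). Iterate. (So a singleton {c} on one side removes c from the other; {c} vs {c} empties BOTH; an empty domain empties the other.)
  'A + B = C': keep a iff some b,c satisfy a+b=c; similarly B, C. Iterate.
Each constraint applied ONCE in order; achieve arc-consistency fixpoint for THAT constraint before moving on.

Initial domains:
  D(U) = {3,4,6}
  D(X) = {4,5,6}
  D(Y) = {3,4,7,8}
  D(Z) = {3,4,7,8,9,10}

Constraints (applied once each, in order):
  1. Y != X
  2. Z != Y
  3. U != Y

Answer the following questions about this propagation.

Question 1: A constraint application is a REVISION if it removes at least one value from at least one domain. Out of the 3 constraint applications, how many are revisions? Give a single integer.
Answer: 0

Derivation:
Constraint 1 (Y != X) on D(Y)={3,4,7,8} D(X)={4,5,6}: no change => not a revision
Constraint 2 (Z != Y) on D(Z)={3,4,7,8,9,10} D(Y)={3,4,7,8}: no change => not a revision
Constraint 3 (U != Y) on D(U)={3,4,6} D(Y)={3,4,7,8}: no change => not a revision
Total revisions = 0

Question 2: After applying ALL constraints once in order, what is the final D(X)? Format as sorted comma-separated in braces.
Constraint 1 (Y != X) on D(Y)={3,4,7,8} D(X)={4,5,6}: no change
Constraint 2 (Z != Y) on D(Z)={3,4,7,8,9,10} D(Y)={3,4,7,8}: no change
Constraint 3 (U != Y) on D(U)={3,4,6} D(Y)={3,4,7,8}: no change
So after all 3 constraints: D(X) = {4,5,6}

Answer: {4,5,6}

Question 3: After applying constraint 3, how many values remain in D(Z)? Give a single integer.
Constraint 1 (Y != X) on D(Y)={3,4,7,8} D(X)={4,5,6}: no change
Constraint 2 (Z != Y) on D(Z)={3,4,7,8,9,10} D(Y)={3,4,7,8}: no change
Constraint 3 (U != Y) on D(U)={3,4,6} D(Y)={3,4,7,8}: no change
So after constraint 3: D(Z)={3,4,7,8,9,10}, size = 6

Answer: 6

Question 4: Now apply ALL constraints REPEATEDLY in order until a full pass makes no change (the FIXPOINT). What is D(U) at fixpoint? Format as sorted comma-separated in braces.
pass 0 (initial): D(U)={3,4,6}
pass 1: no change
Fixpoint after 1 passes: D(U) = {3,4,6}

Answer: {3,4,6}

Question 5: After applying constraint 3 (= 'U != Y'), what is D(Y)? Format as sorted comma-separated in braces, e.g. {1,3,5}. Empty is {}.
Constraint 1 (Y != X) on D(Y)={3,4,7,8} D(X)={4,5,6}: no change
Constraint 2 (Z != Y) on D(Z)={3,4,7,8,9,10} D(Y)={3,4,7,8}: no change
Constraint 3 (U != Y) on D(U)={3,4,6} D(Y)={3,4,7,8}: no change
So after constraint 3: D(Y) = {3,4,7,8}

Answer: {3,4,7,8}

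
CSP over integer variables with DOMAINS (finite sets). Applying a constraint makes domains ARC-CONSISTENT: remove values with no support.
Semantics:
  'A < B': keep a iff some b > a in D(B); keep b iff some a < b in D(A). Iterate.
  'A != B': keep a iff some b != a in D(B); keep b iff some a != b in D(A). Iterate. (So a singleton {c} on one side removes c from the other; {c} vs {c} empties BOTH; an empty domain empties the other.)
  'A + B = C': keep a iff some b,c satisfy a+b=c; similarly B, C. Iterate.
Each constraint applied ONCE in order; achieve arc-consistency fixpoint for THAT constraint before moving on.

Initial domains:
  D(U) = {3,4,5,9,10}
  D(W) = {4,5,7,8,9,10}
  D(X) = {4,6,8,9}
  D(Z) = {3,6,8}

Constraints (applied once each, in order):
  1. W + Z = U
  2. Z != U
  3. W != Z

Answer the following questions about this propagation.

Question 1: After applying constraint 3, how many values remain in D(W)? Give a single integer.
Constraint 1 (W + Z = U) on D(W)={4,5,7,8,9,10} D(Z)={3,6,8} D(U)={3,4,5,9,10}: W {4,5,7,8,9,10}->{4,7}; Z {3,6,8}->{3,6}; U {3,4,5,9,10}->{10}
Constraint 2 (Z != U) on D(Z)={3,6} D(U)={10}: no change
Constraint 3 (W != Z) on D(W)={4,7} D(Z)={3,6}: no change
So after constraint 3: D(W)={4,7}, size = 2

Answer: 2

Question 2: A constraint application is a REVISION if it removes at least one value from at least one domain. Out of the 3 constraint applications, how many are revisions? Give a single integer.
Constraint 1 (W + Z = U) on D(W)={4,5,7,8,9,10} D(Z)={3,6,8} D(U)={3,4,5,9,10}: W {4,5,7,8,9,10}->{4,7}; Z {3,6,8}->{3,6}; U {3,4,5,9,10}->{10} => REVISION
Constraint 2 (Z != U) on D(Z)={3,6} D(U)={10}: no change => not a revision
Constraint 3 (W != Z) on D(W)={4,7} D(Z)={3,6}: no change => not a revision
Total revisions = 1

Answer: 1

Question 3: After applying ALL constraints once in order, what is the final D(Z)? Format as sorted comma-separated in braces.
Answer: {3,6}

Derivation:
Constraint 1 (W + Z = U) on D(W)={4,5,7,8,9,10} D(Z)={3,6,8} D(U)={3,4,5,9,10}: W {4,5,7,8,9,10}->{4,7}; Z {3,6,8}->{3,6}; U {3,4,5,9,10}->{10}
Constraint 2 (Z != U) on D(Z)={3,6} D(U)={10}: no change
Constraint 3 (W != Z) on D(W)={4,7} D(Z)={3,6}: no change
So after all 3 constraints: D(Z) = {3,6}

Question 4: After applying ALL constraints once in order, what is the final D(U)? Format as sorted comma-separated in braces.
Constraint 1 (W + Z = U) on D(W)={4,5,7,8,9,10} D(Z)={3,6,8} D(U)={3,4,5,9,10}: W {4,5,7,8,9,10}->{4,7}; Z {3,6,8}->{3,6}; U {3,4,5,9,10}->{10}
Constraint 2 (Z != U) on D(Z)={3,6} D(U)={10}: no change
Constraint 3 (W != Z) on D(W)={4,7} D(Z)={3,6}: no change
So after all 3 constraints: D(U) = {10}

Answer: {10}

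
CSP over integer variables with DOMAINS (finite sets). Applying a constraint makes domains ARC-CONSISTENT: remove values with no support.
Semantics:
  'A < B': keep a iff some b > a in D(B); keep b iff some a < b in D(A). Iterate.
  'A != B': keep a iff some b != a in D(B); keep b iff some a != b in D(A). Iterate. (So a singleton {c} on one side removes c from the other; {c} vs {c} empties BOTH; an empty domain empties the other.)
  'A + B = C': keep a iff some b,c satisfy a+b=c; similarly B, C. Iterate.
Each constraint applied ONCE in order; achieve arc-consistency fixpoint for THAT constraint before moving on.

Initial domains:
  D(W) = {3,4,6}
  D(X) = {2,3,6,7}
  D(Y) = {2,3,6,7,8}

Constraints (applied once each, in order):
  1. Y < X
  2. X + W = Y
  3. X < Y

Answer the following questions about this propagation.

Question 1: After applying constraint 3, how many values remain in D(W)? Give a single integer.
Answer: 1

Derivation:
Constraint 1 (Y < X) on D(Y)={2,3,6,7,8} D(X)={2,3,6,7}: Y {2,3,6,7,8}->{2,3,6}; X {2,3,6,7}->{3,6,7}
Constraint 2 (X + W = Y) on D(X)={3,6,7} D(W)={3,4,6} D(Y)={2,3,6}: X {3,6,7}->{3}; W {3,4,6}->{3}; Y {2,3,6}->{6}
Constraint 3 (X < Y) on D(X)={3} D(Y)={6}: no change
So after constraint 3: D(W)={3}, size = 1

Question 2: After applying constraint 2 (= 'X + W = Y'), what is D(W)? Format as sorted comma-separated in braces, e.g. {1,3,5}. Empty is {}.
Constraint 1 (Y < X) on D(Y)={2,3,6,7,8} D(X)={2,3,6,7}: Y {2,3,6,7,8}->{2,3,6}; X {2,3,6,7}->{3,6,7}
Constraint 2 (X + W = Y) on D(X)={3,6,7} D(W)={3,4,6} D(Y)={2,3,6}: X {3,6,7}->{3}; W {3,4,6}->{3}; Y {2,3,6}->{6}
So after constraint 2: D(W) = {3}

Answer: {3}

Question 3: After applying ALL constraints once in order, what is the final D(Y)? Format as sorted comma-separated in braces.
Answer: {6}

Derivation:
Constraint 1 (Y < X) on D(Y)={2,3,6,7,8} D(X)={2,3,6,7}: Y {2,3,6,7,8}->{2,3,6}; X {2,3,6,7}->{3,6,7}
Constraint 2 (X + W = Y) on D(X)={3,6,7} D(W)={3,4,6} D(Y)={2,3,6}: X {3,6,7}->{3}; W {3,4,6}->{3}; Y {2,3,6}->{6}
Constraint 3 (X < Y) on D(X)={3} D(Y)={6}: no change
So after all 3 constraints: D(Y) = {6}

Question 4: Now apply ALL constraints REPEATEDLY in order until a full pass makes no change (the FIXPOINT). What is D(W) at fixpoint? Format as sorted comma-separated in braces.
Answer: {}

Derivation:
pass 0 (initial): D(W)={3,4,6}
pass 1: W {3,4,6}->{3}; X {2,3,6,7}->{3}; Y {2,3,6,7,8}->{6}
pass 2: W {3}->{}; X {3}->{}; Y {6}->{}
pass 3: no change
Fixpoint after 3 passes: D(W) = {}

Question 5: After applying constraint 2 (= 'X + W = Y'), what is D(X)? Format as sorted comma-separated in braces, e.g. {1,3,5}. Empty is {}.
Constraint 1 (Y < X) on D(Y)={2,3,6,7,8} D(X)={2,3,6,7}: Y {2,3,6,7,8}->{2,3,6}; X {2,3,6,7}->{3,6,7}
Constraint 2 (X + W = Y) on D(X)={3,6,7} D(W)={3,4,6} D(Y)={2,3,6}: X {3,6,7}->{3}; W {3,4,6}->{3}; Y {2,3,6}->{6}
So after constraint 2: D(X) = {3}

Answer: {3}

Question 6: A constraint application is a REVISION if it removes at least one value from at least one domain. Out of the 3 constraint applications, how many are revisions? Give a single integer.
Constraint 1 (Y < X) on D(Y)={2,3,6,7,8} D(X)={2,3,6,7}: Y {2,3,6,7,8}->{2,3,6}; X {2,3,6,7}->{3,6,7} => REVISION
Constraint 2 (X + W = Y) on D(X)={3,6,7} D(W)={3,4,6} D(Y)={2,3,6}: X {3,6,7}->{3}; W {3,4,6}->{3}; Y {2,3,6}->{6} => REVISION
Constraint 3 (X < Y) on D(X)={3} D(Y)={6}: no change => not a revision
Total revisions = 2

Answer: 2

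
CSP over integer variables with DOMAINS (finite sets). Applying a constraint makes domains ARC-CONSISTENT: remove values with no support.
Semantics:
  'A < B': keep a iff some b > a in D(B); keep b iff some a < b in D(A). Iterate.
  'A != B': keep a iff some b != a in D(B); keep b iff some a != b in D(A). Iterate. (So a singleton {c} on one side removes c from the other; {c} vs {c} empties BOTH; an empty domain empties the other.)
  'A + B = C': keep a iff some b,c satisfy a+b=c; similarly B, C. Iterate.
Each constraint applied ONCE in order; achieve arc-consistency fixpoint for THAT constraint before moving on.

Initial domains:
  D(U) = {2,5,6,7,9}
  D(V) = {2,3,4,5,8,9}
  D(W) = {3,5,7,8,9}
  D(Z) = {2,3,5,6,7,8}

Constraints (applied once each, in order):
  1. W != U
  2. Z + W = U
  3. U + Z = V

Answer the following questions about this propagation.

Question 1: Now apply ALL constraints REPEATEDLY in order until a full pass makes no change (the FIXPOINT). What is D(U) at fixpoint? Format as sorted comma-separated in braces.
Answer: {5,6,7}

Derivation:
pass 0 (initial): D(U)={2,5,6,7,9}
pass 1: U {2,5,6,7,9}->{5,6,7}; V {2,3,4,5,8,9}->{8,9}; W {3,5,7,8,9}->{3,5,7}; Z {2,3,5,6,7,8}->{2,3}
pass 2: W {3,5,7}->{3,5}
pass 3: no change
Fixpoint after 3 passes: D(U) = {5,6,7}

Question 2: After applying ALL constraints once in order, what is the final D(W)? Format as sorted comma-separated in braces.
Answer: {3,5,7}

Derivation:
Constraint 1 (W != U) on D(W)={3,5,7,8,9} D(U)={2,5,6,7,9}: no change
Constraint 2 (Z + W = U) on D(Z)={2,3,5,6,7,8} D(W)={3,5,7,8,9} D(U)={2,5,6,7,9}: Z {2,3,5,6,7,8}->{2,3,6}; W {3,5,7,8,9}->{3,5,7}; U {2,5,6,7,9}->{5,6,7,9}
Constraint 3 (U + Z = V) on D(U)={5,6,7,9} D(Z)={2,3,6} D(V)={2,3,4,5,8,9}: U {5,6,7,9}->{5,6,7}; Z {2,3,6}->{2,3}; V {2,3,4,5,8,9}->{8,9}
So after all 3 constraints: D(W) = {3,5,7}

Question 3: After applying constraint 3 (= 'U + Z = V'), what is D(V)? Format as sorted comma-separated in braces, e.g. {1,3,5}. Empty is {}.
Answer: {8,9}

Derivation:
Constraint 1 (W != U) on D(W)={3,5,7,8,9} D(U)={2,5,6,7,9}: no change
Constraint 2 (Z + W = U) on D(Z)={2,3,5,6,7,8} D(W)={3,5,7,8,9} D(U)={2,5,6,7,9}: Z {2,3,5,6,7,8}->{2,3,6}; W {3,5,7,8,9}->{3,5,7}; U {2,5,6,7,9}->{5,6,7,9}
Constraint 3 (U + Z = V) on D(U)={5,6,7,9} D(Z)={2,3,6} D(V)={2,3,4,5,8,9}: U {5,6,7,9}->{5,6,7}; Z {2,3,6}->{2,3}; V {2,3,4,5,8,9}->{8,9}
So after constraint 3: D(V) = {8,9}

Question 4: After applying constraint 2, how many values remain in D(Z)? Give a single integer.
Answer: 3

Derivation:
Constraint 1 (W != U) on D(W)={3,5,7,8,9} D(U)={2,5,6,7,9}: no change
Constraint 2 (Z + W = U) on D(Z)={2,3,5,6,7,8} D(W)={3,5,7,8,9} D(U)={2,5,6,7,9}: Z {2,3,5,6,7,8}->{2,3,6}; W {3,5,7,8,9}->{3,5,7}; U {2,5,6,7,9}->{5,6,7,9}
So after constraint 2: D(Z)={2,3,6}, size = 3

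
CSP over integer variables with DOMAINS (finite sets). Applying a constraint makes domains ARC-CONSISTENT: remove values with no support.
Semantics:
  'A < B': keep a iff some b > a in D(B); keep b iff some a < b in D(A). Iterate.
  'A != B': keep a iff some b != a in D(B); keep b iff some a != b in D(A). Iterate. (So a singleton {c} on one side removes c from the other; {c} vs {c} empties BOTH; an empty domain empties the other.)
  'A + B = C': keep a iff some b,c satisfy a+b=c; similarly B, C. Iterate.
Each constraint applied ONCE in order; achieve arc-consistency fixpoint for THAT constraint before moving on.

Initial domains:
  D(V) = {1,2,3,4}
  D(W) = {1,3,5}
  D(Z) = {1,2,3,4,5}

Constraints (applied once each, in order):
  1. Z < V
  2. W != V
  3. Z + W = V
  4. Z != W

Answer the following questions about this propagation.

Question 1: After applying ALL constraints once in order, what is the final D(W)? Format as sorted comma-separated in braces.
Answer: {1,3}

Derivation:
Constraint 1 (Z < V) on D(Z)={1,2,3,4,5} D(V)={1,2,3,4}: Z {1,2,3,4,5}->{1,2,3}; V {1,2,3,4}->{2,3,4}
Constraint 2 (W != V) on D(W)={1,3,5} D(V)={2,3,4}: no change
Constraint 3 (Z + W = V) on D(Z)={1,2,3} D(W)={1,3,5} D(V)={2,3,4}: W {1,3,5}->{1,3}
Constraint 4 (Z != W) on D(Z)={1,2,3} D(W)={1,3}: no change
So after all 4 constraints: D(W) = {1,3}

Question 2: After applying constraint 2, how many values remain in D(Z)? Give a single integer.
Constraint 1 (Z < V) on D(Z)={1,2,3,4,5} D(V)={1,2,3,4}: Z {1,2,3,4,5}->{1,2,3}; V {1,2,3,4}->{2,3,4}
Constraint 2 (W != V) on D(W)={1,3,5} D(V)={2,3,4}: no change
So after constraint 2: D(Z)={1,2,3}, size = 3

Answer: 3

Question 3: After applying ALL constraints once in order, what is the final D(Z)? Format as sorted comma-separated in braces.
Constraint 1 (Z < V) on D(Z)={1,2,3,4,5} D(V)={1,2,3,4}: Z {1,2,3,4,5}->{1,2,3}; V {1,2,3,4}->{2,3,4}
Constraint 2 (W != V) on D(W)={1,3,5} D(V)={2,3,4}: no change
Constraint 3 (Z + W = V) on D(Z)={1,2,3} D(W)={1,3,5} D(V)={2,3,4}: W {1,3,5}->{1,3}
Constraint 4 (Z != W) on D(Z)={1,2,3} D(W)={1,3}: no change
So after all 4 constraints: D(Z) = {1,2,3}

Answer: {1,2,3}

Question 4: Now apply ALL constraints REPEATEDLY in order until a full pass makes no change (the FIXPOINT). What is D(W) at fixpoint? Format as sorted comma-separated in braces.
Answer: {1,3}

Derivation:
pass 0 (initial): D(W)={1,3,5}
pass 1: V {1,2,3,4}->{2,3,4}; W {1,3,5}->{1,3}; Z {1,2,3,4,5}->{1,2,3}
pass 2: no change
Fixpoint after 2 passes: D(W) = {1,3}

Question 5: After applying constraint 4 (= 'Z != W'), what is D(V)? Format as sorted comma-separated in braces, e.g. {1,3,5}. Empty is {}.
Constraint 1 (Z < V) on D(Z)={1,2,3,4,5} D(V)={1,2,3,4}: Z {1,2,3,4,5}->{1,2,3}; V {1,2,3,4}->{2,3,4}
Constraint 2 (W != V) on D(W)={1,3,5} D(V)={2,3,4}: no change
Constraint 3 (Z + W = V) on D(Z)={1,2,3} D(W)={1,3,5} D(V)={2,3,4}: W {1,3,5}->{1,3}
Constraint 4 (Z != W) on D(Z)={1,2,3} D(W)={1,3}: no change
So after constraint 4: D(V) = {2,3,4}

Answer: {2,3,4}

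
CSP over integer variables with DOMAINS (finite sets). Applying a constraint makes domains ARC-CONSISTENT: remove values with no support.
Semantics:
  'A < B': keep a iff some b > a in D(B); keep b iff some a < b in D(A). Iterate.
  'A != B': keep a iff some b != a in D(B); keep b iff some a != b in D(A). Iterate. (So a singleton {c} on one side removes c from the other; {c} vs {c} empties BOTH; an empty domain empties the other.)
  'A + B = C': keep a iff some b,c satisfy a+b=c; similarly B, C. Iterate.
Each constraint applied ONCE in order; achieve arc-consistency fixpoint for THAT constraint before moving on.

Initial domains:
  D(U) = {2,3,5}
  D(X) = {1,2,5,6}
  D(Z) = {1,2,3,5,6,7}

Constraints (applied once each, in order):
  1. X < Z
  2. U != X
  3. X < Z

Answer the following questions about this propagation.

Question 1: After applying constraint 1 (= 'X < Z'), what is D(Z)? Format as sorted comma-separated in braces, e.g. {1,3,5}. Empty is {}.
Constraint 1 (X < Z) on D(X)={1,2,5,6} D(Z)={1,2,3,5,6,7}: Z {1,2,3,5,6,7}->{2,3,5,6,7}
So after constraint 1: D(Z) = {2,3,5,6,7}

Answer: {2,3,5,6,7}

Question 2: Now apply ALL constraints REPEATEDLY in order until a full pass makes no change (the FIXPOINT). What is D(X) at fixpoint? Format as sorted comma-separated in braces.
Answer: {1,2,5,6}

Derivation:
pass 0 (initial): D(X)={1,2,5,6}
pass 1: Z {1,2,3,5,6,7}->{2,3,5,6,7}
pass 2: no change
Fixpoint after 2 passes: D(X) = {1,2,5,6}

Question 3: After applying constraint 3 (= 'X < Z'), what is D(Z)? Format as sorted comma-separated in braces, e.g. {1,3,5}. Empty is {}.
Answer: {2,3,5,6,7}

Derivation:
Constraint 1 (X < Z) on D(X)={1,2,5,6} D(Z)={1,2,3,5,6,7}: Z {1,2,3,5,6,7}->{2,3,5,6,7}
Constraint 2 (U != X) on D(U)={2,3,5} D(X)={1,2,5,6}: no change
Constraint 3 (X < Z) on D(X)={1,2,5,6} D(Z)={2,3,5,6,7}: no change
So after constraint 3: D(Z) = {2,3,5,6,7}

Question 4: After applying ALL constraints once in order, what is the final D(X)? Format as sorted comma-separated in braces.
Constraint 1 (X < Z) on D(X)={1,2,5,6} D(Z)={1,2,3,5,6,7}: Z {1,2,3,5,6,7}->{2,3,5,6,7}
Constraint 2 (U != X) on D(U)={2,3,5} D(X)={1,2,5,6}: no change
Constraint 3 (X < Z) on D(X)={1,2,5,6} D(Z)={2,3,5,6,7}: no change
So after all 3 constraints: D(X) = {1,2,5,6}

Answer: {1,2,5,6}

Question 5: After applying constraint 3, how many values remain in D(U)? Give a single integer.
Constraint 1 (X < Z) on D(X)={1,2,5,6} D(Z)={1,2,3,5,6,7}: Z {1,2,3,5,6,7}->{2,3,5,6,7}
Constraint 2 (U != X) on D(U)={2,3,5} D(X)={1,2,5,6}: no change
Constraint 3 (X < Z) on D(X)={1,2,5,6} D(Z)={2,3,5,6,7}: no change
So after constraint 3: D(U)={2,3,5}, size = 3

Answer: 3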